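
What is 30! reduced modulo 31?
By Wilson's theorem, (30)! ≡ -1 ≡ 30 (mod 31)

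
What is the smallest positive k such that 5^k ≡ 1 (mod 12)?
Powers of 5 mod 12: 5^1≡5, 5^2≡1. Order = 2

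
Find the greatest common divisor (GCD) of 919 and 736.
1

Using the Euclidean algorithm:
919 = 1 × 736 + 183
736 = 4 × 183 + 4
183 = 45 × 4 + 3
4 = 1 × 3 + 1
3 = 3 × 1 + 0

GCD(919, 736) = 1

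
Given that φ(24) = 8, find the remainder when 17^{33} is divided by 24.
By Euler: 17^{8} ≡ 1 (mod 24) since gcd(17, 24) = 1. 33 = 4×8 + 1. So 17^{33} ≡ 17^{1} ≡ 17 (mod 24)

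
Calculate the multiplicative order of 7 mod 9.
Powers of 7 mod 9: 7^1≡7, 7^2≡4, 7^3≡1. Order = 3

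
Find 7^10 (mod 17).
10 = 8 + 2 (binary 1010). Repeated squaring mod 17: 7^1 ≡ 7; 7^2 ≡ 7² = 49 ≡ 15; 7^4 ≡ 15² = 225 ≡ 4; 7^8 ≡ 4² = 16 ≡ 16. Multiply: 7^10 = 7^8 × 7^2 ≡ 16 × 15 (mod 17): 16 × 15 = 240 ≡ 2. So 7^10 ≡ 2 (mod 17).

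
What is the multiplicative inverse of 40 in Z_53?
4

Using Extended Euclidean Algorithm:
gcd(40, 53) = 1
Bezout coefficients: 40 × 4 + 53 × -3 = 1
So 40 × 4 ≡ 1 (mod 53)
The inverse is 4 mod 53 = 4
Verification: 40 × 4 = 160 = 3 × 53 + 1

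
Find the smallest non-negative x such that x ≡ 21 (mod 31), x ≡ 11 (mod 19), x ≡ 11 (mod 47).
16978

Using the Chinese Remainder Theorem:
M = product of moduli = 27683
For equation 1: M_1 = 893, 893 ≡ 25 (mod 31), inverse of 893 mod 31 is 5 (check: 25 × 5 = 125 ≡ 1 (mod 31))
For equation 2: M_2 = 1457, 1457 ≡ 13 (mod 19), inverse of 1457 mod 19 is 3 (check: 13 × 3 = 39 ≡ 1 (mod 19))
For equation 3: M_3 = 589, 589 ≡ 25 (mod 47), inverse of 589 mod 47 is 32 (check: 25 × 32 = 800 ≡ 1 (mod 47))
Combine: x ≡ Σ r_i×M_i×(M_i⁻¹ mod m_i) = 21×893×5 + 11×1457×3 + 11×589×32 = 93765 + 48081 + 207328 = 349174
349174 mod 27683 = 16978
x ≡ 16978 (mod 27683)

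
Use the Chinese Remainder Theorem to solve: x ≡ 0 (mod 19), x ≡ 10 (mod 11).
76

Using the Chinese Remainder Theorem:
M = product of moduli = 209
For equation 1: M_1 = 11, 11 ≡ 11 (mod 19), inverse of 11 mod 19 is 7 (check: 11 × 7 = 77 ≡ 1 (mod 19))
For equation 2: M_2 = 19, 19 ≡ 8 (mod 11), inverse of 19 mod 11 is 7 (check: 8 × 7 = 56 ≡ 1 (mod 11))
Combine: x ≡ Σ r_i×M_i×(M_i⁻¹ mod m_i) = 0×11×7 + 10×19×7 = 0 + 1330 = 1330
1330 mod 209 = 76
x ≡ 76 (mod 209)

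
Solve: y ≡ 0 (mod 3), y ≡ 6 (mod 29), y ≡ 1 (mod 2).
M = 3 × 29 × 2 = 174. M₁ = 58, y₁ ≡ 1 (mod 3). M₂ = 6, y₂ ≡ 5 (mod 29). M₃ = 87, y₃ ≡ 1 (mod 2). y = 0×58×1 + 6×6×5 + 1×87×1 ≡ 93 (mod 174)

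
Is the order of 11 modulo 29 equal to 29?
No, the actual order is 28, not 29.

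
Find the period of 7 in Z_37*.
Powers of 7 mod 37: 7^1≡7, 7^2≡12, 7^3≡10, 7^4≡33, 7^5≡9, 7^6≡26, 7^7≡34, 7^8≡16, 7^9≡1. Order = 9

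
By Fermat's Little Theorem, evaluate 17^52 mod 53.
By Fermat's Little Theorem, 17^{52} ≡ 1 (mod 53) since 53 is prime and gcd(17, 53) = 1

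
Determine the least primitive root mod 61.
p - 1 = 60 has prime divisors 2, 3, 5. h is a primitive root mod 61 iff h^(60/q) ≢ 1 (mod 61) for each such q.
h = 2: 2^30 ≡ 60, 2^20 ≡ 47, 2^12 ≡ 9 (mod 61); none is 1, so 2 has order 60 and is a primitive root.
The smallest primitive root mod 61 is g = 2.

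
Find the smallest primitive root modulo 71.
p - 1 = 70 has prime divisors 2, 5, 7. h is a primitive root mod 71 iff h^(70/q) ≢ 1 (mod 71) for each such q.
h = 2: 2^35 ≡ 1, 2^14 ≡ 54, 2^10 ≡ 30 (mod 71); 2^35 ≡ 1, so not a primitive root.
h = 3: 3^35 ≡ 1, 3^14 ≡ 54, 3^10 ≡ 48 (mod 71); 3^35 ≡ 1, so not a primitive root.
h = 4: 4^35 ≡ 1, 4^14 ≡ 5, 4^10 ≡ 48 (mod 71); 4^35 ≡ 1, so not a primitive root.
h = 5: 5^35 ≡ 1, 5^14 ≡ 57, 5^10 ≡ 1 (mod 71); 5^35 ≡ 1, so not a primitive root.
h = 6: 6^35 ≡ 1, 6^14 ≡ 5, 6^10 ≡ 20 (mod 71); 6^35 ≡ 1, so not a primitive root.
h = 7: 7^35 ≡ 70, 7^14 ≡ 54, 7^10 ≡ 45 (mod 71); none is 1, so 7 has order 70 and is a primitive root.
The smallest primitive root mod 71 is g = 7.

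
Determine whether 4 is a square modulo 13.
By Euler's criterion: 4^{6} ≡ 1 (mod 13). Since this equals 1, 4 is a QR.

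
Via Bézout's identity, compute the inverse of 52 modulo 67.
Extended GCD: 52(-9) + 67(7) = 1. So 52^(-1) ≡ 58 ≡ 58 (mod 67). Verify: 52 × 58 = 3016 ≡ 1 (mod 67)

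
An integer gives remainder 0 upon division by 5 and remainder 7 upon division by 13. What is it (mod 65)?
M = 5 × 13 = 65. M₁ = 13, y₁ ≡ 2 (mod 5). M₂ = 5, y₂ ≡ 8 (mod 13). m = 0×13×2 + 7×5×8 ≡ 20 (mod 65). The smallest positive such number is 20.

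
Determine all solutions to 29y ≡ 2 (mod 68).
54

Since gcd(29, 68) = 1 divides 2, a solution exists.
Multiply both sides by the inverse of 29 mod 68:
  29^(-1) mod 68 = 61
  x ≡ 61 × 2 ≡ 122 ≡ 54 (mod 68)
Verification: 29 × 54 = 1566 = 23 × 68 + 2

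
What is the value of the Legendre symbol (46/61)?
(46/61) = 46^{30} mod 61 = 1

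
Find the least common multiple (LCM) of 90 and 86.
3870

First find GCD(90, 86) using the Euclidean algorithm:
90 = 1 × 86 + 4
86 = 21 × 4 + 2
4 = 2 × 2 + 0
GCD(90, 86) = 2

LCM formula: LCM(a, b) = (a × b) / GCD(a, b)
LCM(90, 86) = (90 × 86) / 2
LCM(90, 86) = 7740 / 2
LCM(90, 86) = 3870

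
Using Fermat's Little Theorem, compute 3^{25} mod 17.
14

By Fermat's Little Theorem, a^(p-1) ≡ 1 (mod p) for prime p and gcd(a, p) = 1
Here p = 17, so 3^16 ≡ 1 (mod 17)
We can reduce the exponent: 25 mod 16 = 9
So 3^25 ≡ 3^9 (mod 17)
Computing: 3^9 mod 17 = 14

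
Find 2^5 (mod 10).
5 = 4 + 1 (binary 101). Repeated squaring mod 10: 2^1 ≡ 2; 2^2 ≡ 2² = 4 ≡ 4; 2^4 ≡ 4² = 16 ≡ 6. Multiply: 2^5 = 2^4 × 2^1 ≡ 6 × 2 (mod 10): 6 × 2 = 12 ≡ 2. So 2^5 ≡ 2 (mod 10).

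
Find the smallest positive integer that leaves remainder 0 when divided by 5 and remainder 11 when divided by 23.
M = 5 × 23 = 115. M₁ = 23, y₁ ≡ 2 (mod 5). M₂ = 5, y₂ ≡ 14 (mod 23). y = 0×23×2 + 11×5×14 ≡ 80 (mod 115). The smallest positive such number is 80.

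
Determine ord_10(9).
Powers of 9 mod 10: 9^1≡9, 9^2≡1. Order = 2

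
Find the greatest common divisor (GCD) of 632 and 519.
1

Using the Euclidean algorithm:
632 = 1 × 519 + 113
519 = 4 × 113 + 67
113 = 1 × 67 + 46
67 = 1 × 46 + 21
46 = 2 × 21 + 4
21 = 5 × 4 + 1
4 = 4 × 1 + 0

GCD(632, 519) = 1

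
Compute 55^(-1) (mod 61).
55^(-1) ≡ 10 (mod 61). Verification: 55 × 10 = 550 ≡ 1 (mod 61)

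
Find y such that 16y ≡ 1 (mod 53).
16^(-1) ≡ 10 (mod 53). Verification: 16 × 10 = 160 ≡ 1 (mod 53)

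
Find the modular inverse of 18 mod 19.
18^(-1) ≡ 18 (mod 19). Verification: 18 × 18 = 324 ≡ 1 (mod 19)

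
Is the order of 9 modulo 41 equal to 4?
Yes, ord_41(9) = 4.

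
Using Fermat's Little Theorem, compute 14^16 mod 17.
By Fermat's Little Theorem, 14^{16} ≡ 1 (mod 17) since 17 is prime and gcd(14, 17) = 1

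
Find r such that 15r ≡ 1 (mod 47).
15^(-1) ≡ 22 (mod 47). Verification: 15 × 22 = 330 ≡ 1 (mod 47)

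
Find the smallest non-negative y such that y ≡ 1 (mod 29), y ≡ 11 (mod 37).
233

Using the Chinese Remainder Theorem:
M = product of moduli = 1073
For equation 1: M_1 = 37, 37 ≡ 8 (mod 29), inverse of 37 mod 29 is 11 (check: 8 × 11 = 88 ≡ 1 (mod 29))
For equation 2: M_2 = 29, 29 ≡ 29 (mod 37), inverse of 29 mod 37 is 23 (check: 29 × 23 = 667 ≡ 1 (mod 37))
Combine: y ≡ Σ r_i×M_i×(M_i⁻¹ mod m_i) = 1×37×11 + 11×29×23 = 407 + 7337 = 7744
7744 mod 1073 = 233
y ≡ 233 (mod 1073)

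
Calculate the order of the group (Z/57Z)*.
36

Prime factorization: 57 = 3 × 19
Using the formula φ(n) = n × Π(1 - 1/p) for each prime factor p:
φ(57) = 57 × (1 - 1/3) × (1 - 1/19)
φ(57) = 36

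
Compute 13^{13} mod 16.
13

Using successive squaring:
Binary expansion of 13: 1101
Powers of 13 mod 16 (each is the square of the previous):
  13^1 ≡ 13 (mod 16)
  13^2 ≡ 13² = 169 ≡ 9 (mod 16)
  13^4 ≡ 9² = 81 ≡ 1 (mod 16)
  13^8 ≡ 1² = 1 ≡ 1 (mod 16)
13 = 8 + 4 + 1, so 13^13 = 13^8 × 13^4 × 13^1 ≡ 1 × 1 × 13 (mod 16)
Multiplying step by step:
  1 × 1 = 1 ≡ 1 (mod 16)
  1 × 13 = 13 ≡ 13 (mod 16)
Result: 13^13 ≡ 13 (mod 16)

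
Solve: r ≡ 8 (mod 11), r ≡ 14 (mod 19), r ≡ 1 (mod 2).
M = 11 × 19 × 2 = 418. M₁ = 38, y₁ ≡ 9 (mod 11). M₂ = 22, y₂ ≡ 13 (mod 19). M₃ = 209, y₃ ≡ 1 (mod 2). r = 8×38×9 + 14×22×13 + 1×209×1 ≡ 261 (mod 418)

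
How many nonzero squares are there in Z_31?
For prime 31, there are (p-1)/2 = (31-1)/2 = 15 quadratic residues (excluding 0).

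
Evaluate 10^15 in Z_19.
Using repeated squaring. 15 = 8 + 4 + 2 + 1 (binary 1111). Repeated squaring mod 19: 10^1 ≡ 10; 10^2 ≡ 10² = 100 ≡ 5; 10^4 ≡ 5² = 25 ≡ 6; 10^8 ≡ 6² = 36 ≡ 17. Multiply: 10^15 = 10^8 × 10^4 × 10^2 × 10^1 ≡ 17 × 6 × 5 × 10 (mod 19): 17 × 6 = 102 ≡ 7; 7 × 5 = 35 ≡ 16; 16 × 10 = 160 ≡ 8. So 10^15 ≡ 8 (mod 19).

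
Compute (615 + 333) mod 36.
12

(615 + 333) = 948
948 mod 36 = 12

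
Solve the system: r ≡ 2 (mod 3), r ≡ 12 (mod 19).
M = 3 × 19 = 57. M₁ = 19, y₁ ≡ 1 (mod 3). M₂ = 3, y₂ ≡ 13 (mod 19). r = 2×19×1 + 12×3×13 ≡ 50 (mod 57)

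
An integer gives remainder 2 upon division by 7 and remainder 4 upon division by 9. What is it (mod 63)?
M = 7 × 9 = 63. M₁ = 9, y₁ ≡ 4 (mod 7). M₂ = 7, y₂ ≡ 4 (mod 9). x = 2×9×4 + 4×7×4 ≡ 58 (mod 63). The smallest positive such number is 58.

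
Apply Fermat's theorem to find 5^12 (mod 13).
By Fermat's Little Theorem, 5^{12} ≡ 1 (mod 13) since 13 is prime and gcd(5, 13) = 1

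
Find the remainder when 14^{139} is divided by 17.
By Fermat: 14^{16} ≡ 1 (mod 17). 139 = 8×16 + 11. So 14^{139} ≡ 14^{11} ≡ 10 (mod 17)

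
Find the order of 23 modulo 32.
Powers of 23 mod 32: 23^1≡23, 23^2≡17, 23^3≡7, 23^4≡1. Order = 4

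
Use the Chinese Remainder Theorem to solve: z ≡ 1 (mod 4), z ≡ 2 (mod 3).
M = 4 × 3 = 12. M₁ = 3, y₁ ≡ 3 (mod 4). M₂ = 4, y₂ ≡ 1 (mod 3). z = 1×3×3 + 2×4×1 ≡ 5 (mod 12)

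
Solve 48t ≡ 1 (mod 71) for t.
37

Using Extended Euclidean Algorithm:
gcd(48, 71) = 1
Bezout coefficients: 48 × -34 + 71 × 23 = 1
So 48 × -34 ≡ 1 (mod 71)
The inverse is -34 mod 71 = 37
Verification: 48 × 37 = 1776 = 25 × 71 + 1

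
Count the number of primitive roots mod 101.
Number of primitive roots mod 101 = φ(100) = 40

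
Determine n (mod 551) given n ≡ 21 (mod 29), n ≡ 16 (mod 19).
282

Using the Chinese Remainder Theorem:
M = product of moduli = 551
For equation 1: M_1 = 19, 19 ≡ 19 (mod 29), inverse of 19 mod 29 is 26 (check: 19 × 26 = 494 ≡ 1 (mod 29))
For equation 2: M_2 = 29, 29 ≡ 10 (mod 19), inverse of 29 mod 19 is 2 (check: 10 × 2 = 20 ≡ 1 (mod 19))
Combine: n ≡ Σ r_i×M_i×(M_i⁻¹ mod m_i) = 21×19×26 + 16×29×2 = 10374 + 928 = 11302
11302 mod 551 = 282
n ≡ 282 (mod 551)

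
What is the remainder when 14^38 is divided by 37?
Using Fermat: 14^{36} ≡ 1 (mod 37). 38 ≡ 2 (mod 36). So 14^{38} ≡ 14^{2} ≡ 11 (mod 37)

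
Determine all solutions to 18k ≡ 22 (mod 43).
6

Since gcd(18, 43) = 1 divides 22, a solution exists.
Multiply both sides by the inverse of 18 mod 43:
  18^(-1) mod 43 = 12
  x ≡ 12 × 22 ≡ 264 ≡ 6 (mod 43)
Verification: 18 × 6 = 108 = 2 × 43 + 22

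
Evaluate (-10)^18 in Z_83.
Using repeated squaring. (-10) ≡ 73 (mod 83). 18 = 16 + 2 (binary 10010). Repeated squaring mod 83: 73^1 ≡ 73; 73^2 ≡ 73² = 5329 ≡ 17; 73^4 ≡ 17² = 289 ≡ 40; 73^8 ≡ 40² = 1600 ≡ 23; 73^16 ≡ 23² = 529 ≡ 31. Multiply: (-10)^18 ≡ 73^16 × 73^2 ≡ 31 × 17 (mod 83): 31 × 17 = 527 ≡ 29. So (-10)^18 ≡ 29 (mod 83).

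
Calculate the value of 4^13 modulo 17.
Using repeated squaring. 13 = 8 + 4 + 1 (binary 1101). Repeated squaring mod 17: 4^1 ≡ 4; 4^2 ≡ 4² = 16 ≡ 16; 4^4 ≡ 16² = 256 ≡ 1; 4^8 ≡ 1² = 1 ≡ 1. Multiply: 4^13 = 4^8 × 4^4 × 4^1 ≡ 1 × 1 × 4 (mod 17): 1 × 1 = 1 ≡ 1; 1 × 4 = 4 ≡ 4. So 4^13 ≡ 4 (mod 17).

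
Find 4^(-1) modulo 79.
20

Using Extended Euclidean Algorithm:
gcd(4, 79) = 1
Bezout coefficients: 4 × 20 + 79 × -1 = 1
So 4 × 20 ≡ 1 (mod 79)
The inverse is 20 mod 79 = 20
Verification: 4 × 20 = 80 = 1 × 79 + 1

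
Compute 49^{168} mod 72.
1

Using successive squaring:
Binary expansion of 168: 10101000
Powers of 49 mod 72 (each is the square of the previous):
  49^1 ≡ 49 (mod 72)
  49^2 ≡ 49² = 2401 ≡ 25 (mod 72)
  49^4 ≡ 25² = 625 ≡ 49 (mod 72)
  49^8 ≡ 49² = 2401 ≡ 25 (mod 72)
  49^16 ≡ 25² = 625 ≡ 49 (mod 72)
  49^32 ≡ 49² = 2401 ≡ 25 (mod 72)
  49^64 ≡ 25² = 625 ≡ 49 (mod 72)
  49^128 ≡ 49² = 2401 ≡ 25 (mod 72)
168 = 128 + 32 + 8, so 49^168 = 49^128 × 49^32 × 49^8 ≡ 25 × 25 × 25 (mod 72)
Multiplying step by step:
  25 × 25 = 625 ≡ 49 (mod 72)
  49 × 25 = 1225 ≡ 1 (mod 72)
Result: 49^168 ≡ 1 (mod 72)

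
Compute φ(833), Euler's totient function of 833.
672

Prime factorization: 833 = 7^2 × 17
Using the formula φ(n) = n × Π(1 - 1/p) for each prime factor p:
φ(833) = 833 × (1 - 1/7) × (1 - 1/17)
φ(833) = 672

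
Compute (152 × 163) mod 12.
8

(152 × 163) = 24776
24776 mod 12 = 8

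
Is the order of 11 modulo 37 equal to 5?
No, the actual order is 6, not 5.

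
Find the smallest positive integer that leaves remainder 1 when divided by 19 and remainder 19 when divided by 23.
M = 19 × 23 = 437. M₁ = 23, y₁ ≡ 5 (mod 19). M₂ = 19, y₂ ≡ 17 (mod 23). z = 1×23×5 + 19×19×17 ≡ 134 (mod 437). The smallest positive such number is 134.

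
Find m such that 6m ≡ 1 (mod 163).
6^(-1) ≡ 136 (mod 163). Verification: 6 × 136 = 816 ≡ 1 (mod 163)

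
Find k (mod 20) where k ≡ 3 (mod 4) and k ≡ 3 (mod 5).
M = 4 × 5 = 20. M₁ = 5, y₁ ≡ 1 (mod 4). M₂ = 4, y₂ ≡ 4 (mod 5). k = 3×5×1 + 3×4×4 ≡ 3 (mod 20)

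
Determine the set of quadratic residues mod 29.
QRs mod 29: {1, 4, 5, 6, 7, 9, 13, 16, 20, 22, 23, 24, 25, 28}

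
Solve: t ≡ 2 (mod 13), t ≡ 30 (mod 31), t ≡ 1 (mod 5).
M = 13 × 31 × 5 = 2015. M₁ = 155, y₁ ≡ 12 (mod 13). M₂ = 65, y₂ ≡ 21 (mod 31). M₃ = 403, y₃ ≡ 2 (mod 5). t = 2×155×12 + 30×65×21 + 1×403×2 ≡ 1146 (mod 2015)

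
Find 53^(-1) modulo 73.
62

Using Extended Euclidean Algorithm:
gcd(53, 73) = 1
Bezout coefficients: 53 × -11 + 73 × 8 = 1
So 53 × -11 ≡ 1 (mod 73)
The inverse is -11 mod 73 = 62
Verification: 53 × 62 = 3286 = 45 × 73 + 1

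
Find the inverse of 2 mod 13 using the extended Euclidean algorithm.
Extended GCD: 2(-6) + 13(1) = 1. So 2^(-1) ≡ 7 ≡ 7 (mod 13). Verify: 2 × 7 = 14 ≡ 1 (mod 13)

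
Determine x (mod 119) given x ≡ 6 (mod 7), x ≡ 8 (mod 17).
76

Using the Chinese Remainder Theorem:
M = product of moduli = 119
For equation 1: M_1 = 17, 17 ≡ 3 (mod 7), inverse of 17 mod 7 is 5 (check: 3 × 5 = 15 ≡ 1 (mod 7))
For equation 2: M_2 = 7, 7 ≡ 7 (mod 17), inverse of 7 mod 17 is 5 (check: 7 × 5 = 35 ≡ 1 (mod 17))
Combine: x ≡ Σ r_i×M_i×(M_i⁻¹ mod m_i) = 6×17×5 + 8×7×5 = 510 + 280 = 790
790 mod 119 = 76
x ≡ 76 (mod 119)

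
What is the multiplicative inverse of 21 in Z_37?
21^(-1) ≡ 30 (mod 37). Verification: 21 × 30 = 630 ≡ 1 (mod 37)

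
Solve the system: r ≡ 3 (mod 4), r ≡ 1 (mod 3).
M = 4 × 3 = 12. M₁ = 3, y₁ ≡ 3 (mod 4). M₂ = 4, y₂ ≡ 1 (mod 3). r = 3×3×3 + 1×4×1 ≡ 7 (mod 12)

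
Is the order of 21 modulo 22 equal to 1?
No, the actual order is 2, not 1.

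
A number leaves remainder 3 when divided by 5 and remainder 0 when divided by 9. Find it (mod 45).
M = 5 × 9 = 45. M₁ = 9, y₁ ≡ 4 (mod 5). M₂ = 5, y₂ ≡ 2 (mod 9). m = 3×9×4 + 0×5×2 ≡ 18 (mod 45)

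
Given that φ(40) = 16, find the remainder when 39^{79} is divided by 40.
By Euler: 39^{16} ≡ 1 (mod 40) since gcd(39, 40) = 1. 79 = 4×16 + 15. So 39^{79} ≡ 39^{15} ≡ 39 (mod 40)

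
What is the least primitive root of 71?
7

A primitive root g modulo p has order p-1 = 70
Prime divisors of 70: [2, 5, 7]
g is a primitive root iff g^(70/q) ≢ 1 (mod 71) for each prime divisor q
Testing small values:
  g = 2: 2^35 ≡ 1, 2^14 ≡ 54, 2^10 ≡ 30 (mod 71) → 2^35 ≡ 1, not primitive root
  g = 3: 3^35 ≡ 1, 3^14 ≡ 54, 3^10 ≡ 48 (mod 71) → 3^35 ≡ 1, not primitive root
  g = 4: 4^35 ≡ 1, 4^14 ≡ 5, 4^10 ≡ 48 (mod 71) → 4^35 ≡ 1, not primitive root
  g = 5: 5^35 ≡ 1, 5^14 ≡ 57, 5^10 ≡ 1 (mod 71) → 5^35 ≡ 1, not primitive root
  g = 6: 6^35 ≡ 1, 6^14 ≡ 5, 6^10 ≡ 20 (mod 71) → 6^35 ≡ 1, not primitive root
  g = 7: 7^35 ≡ 70, 7^14 ≡ 54, 7^10 ≡ 45 (mod 71) → none is 1, primitive root!
The smallest primitive root is 7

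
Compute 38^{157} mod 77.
3

Using successive squaring:
Binary expansion of 157: 10011101
Powers of 38 mod 77 (each is the square of the previous):
  38^1 ≡ 38 (mod 77)
  38^2 ≡ 38² = 1444 ≡ 58 (mod 77)
  38^4 ≡ 58² = 3364 ≡ 53 (mod 77)
  38^8 ≡ 53² = 2809 ≡ 37 (mod 77)
  38^16 ≡ 37² = 1369 ≡ 60 (mod 77)
  38^32 ≡ 60² = 3600 ≡ 58 (mod 77)
  38^64 ≡ 58² = 3364 ≡ 53 (mod 77)
  38^128 ≡ 53² = 2809 ≡ 37 (mod 77)
157 = 128 + 16 + 8 + 4 + 1, so 38^157 = 38^128 × 38^16 × 38^8 × 38^4 × 38^1 ≡ 37 × 60 × 37 × 53 × 38 (mod 77)
Multiplying step by step:
  37 × 60 = 2220 ≡ 64 (mod 77)
  64 × 37 = 2368 ≡ 58 (mod 77)
  58 × 53 = 3074 ≡ 71 (mod 77)
  71 × 38 = 2698 ≡ 3 (mod 77)
Result: 38^157 ≡ 3 (mod 77)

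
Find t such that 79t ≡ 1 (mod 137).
79^(-1) ≡ 111 (mod 137). Verification: 79 × 111 = 8769 ≡ 1 (mod 137)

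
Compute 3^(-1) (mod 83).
28

Using Extended Euclidean Algorithm:
gcd(3, 83) = 1
Bezout coefficients: 3 × 28 + 83 × -1 = 1
So 3 × 28 ≡ 1 (mod 83)
The inverse is 28 mod 83 = 28
Verification: 3 × 28 = 84 = 1 × 83 + 1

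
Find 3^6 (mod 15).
6 = 4 + 2 (binary 110). Repeated squaring mod 15: 3^1 ≡ 3; 3^2 ≡ 3² = 9 ≡ 9; 3^4 ≡ 9² = 81 ≡ 6. Multiply: 3^6 = 3^4 × 3^2 ≡ 6 × 9 (mod 15): 6 × 9 = 54 ≡ 9. So 3^6 ≡ 9 (mod 15).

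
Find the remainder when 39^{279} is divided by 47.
By Fermat: 39^{46} ≡ 1 (mod 47). 279 = 6×46 + 3. So 39^{279} ≡ 39^{3} ≡ 5 (mod 47)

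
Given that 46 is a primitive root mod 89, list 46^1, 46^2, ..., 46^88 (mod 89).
g^1, g^2, ..., g^{88} mod 89: {46, 69, 59, 44, 66, 10, 15, 67, 56, 84, 37, 11, 61, 47, 26, 39, 14, 21, 76, 25, 82, 34, 51, 32, 48, 72, 19, 73, 65, 53, 35, 8, 12, 18, 27, 85, 83, 80, 31, 2, 3, 49, 29, 88, 43, 20, 30, 45, 23, 79, 74, 22, 33, 5, 52, 78, 28, 42, 63, 50, 75, 68, 13, 64, 7, 55, 38, 57, 41, 17, 70, 16, 24, 36, 54, 81, 77, 71, 62, 4, 6, 9, 58, 87, 86, 40, 60, 1}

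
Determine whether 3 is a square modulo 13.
By Euler's criterion: 3^{6} ≡ 1 (mod 13). Since this equals 1, 3 is a QR.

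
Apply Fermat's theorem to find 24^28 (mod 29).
By Fermat's Little Theorem, 24^{28} ≡ 1 (mod 29) since 29 is prime and gcd(24, 29) = 1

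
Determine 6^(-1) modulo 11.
6^(-1) ≡ 2 (mod 11). Verification: 6 × 2 = 12 ≡ 1 (mod 11)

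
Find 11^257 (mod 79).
Using Fermat: 11^{78} ≡ 1 (mod 79). 257 ≡ 23 (mod 78). So 11^{257} ≡ 11^{23} ≡ 2 (mod 79)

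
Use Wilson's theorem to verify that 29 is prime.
(28)! mod 29 = 28. Since this equals -1 (mod 29), Wilson confirms 29 is prime.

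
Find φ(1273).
1188

Prime factorization: 1273 = 19 × 67
Using the formula φ(n) = n × Π(1 - 1/p) for each prime factor p:
φ(1273) = 1273 × (1 - 1/19) × (1 - 1/67)
φ(1273) = 1188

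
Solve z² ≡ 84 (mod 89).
The square roots of 84 mod 89 are 66 and 23. Verify: 66² = 4356 ≡ 84 (mod 89)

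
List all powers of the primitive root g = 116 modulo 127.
g^1, g^2, ..., g^{126} mod 127: {116, 121, 66, 36, 112, 38, 90, 26, 95, 98, 65, 47, 118, 99, 54, 41, 57, 8, 39, 79, 20, 34, 7, 50, 85, 81, 125, 22, 12, 122, 55, 30, 51, 74, 75, 64, 58, 124, 33, 18, 56, 19, 45, 13, 111, 49, 96, 87, 59, 113, 27, 84, 92, 4, 83, 103, 10, 17, 67, 25, 106, 104, 126, 11, 6, 61, 91, 15, 89, 37, 101, 32, 29, 62, 80, 9, 28, 73, 86, 70, 119, 88, 48, 107, 93, 120, 77, 42, 46, 2, 105, 115, 5, 72, 97, 76, 53, 52, 63, 69, 3, 94, 109, 71, 108, 82, 114, 16, 78, 31, 40, 68, 14, 100, 43, 35, 123, 44, 24, 117, 110, 60, 102, 21, 23, 1}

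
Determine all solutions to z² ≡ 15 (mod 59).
The square roots of 15 mod 59 are 29 and 30. Verify: 29² = 841 ≡ 15 (mod 59)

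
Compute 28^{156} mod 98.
0

Using successive squaring:
Binary expansion of 156: 10011100
Powers of 28 mod 98 (each is the square of the previous):
  28^1 ≡ 28 (mod 98)
  28^2 ≡ 28² = 784 ≡ 0 (mod 98)
  28^4 ≡ 0² = 0 ≡ 0 (mod 98)
  28^8 ≡ 0² = 0 ≡ 0 (mod 98)
  28^16 ≡ 0² = 0 ≡ 0 (mod 98)
  28^32 ≡ 0² = 0 ≡ 0 (mod 98)
  28^64 ≡ 0² = 0 ≡ 0 (mod 98)
  28^128 ≡ 0² = 0 ≡ 0 (mod 98)
156 = 128 + 16 + 8 + 4, so 28^156 = 28^128 × 28^16 × 28^8 × 28^4 ≡ 0 × 0 × 0 × 0 (mod 98)
Multiplying step by step:
  0 × 0 = 0 ≡ 0 (mod 98)
  0 × 0 = 0 ≡ 0 (mod 98)
  0 × 0 = 0 ≡ 0 (mod 98)
Result: 28^156 ≡ 0 (mod 98)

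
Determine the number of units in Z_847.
660

Prime factorization: 847 = 7 × 11^2
Using the formula φ(n) = n × Π(1 - 1/p) for each prime factor p:
φ(847) = 847 × (1 - 1/7) × (1 - 1/11)
φ(847) = 660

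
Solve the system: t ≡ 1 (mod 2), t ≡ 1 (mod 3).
M = 2 × 3 = 6. M₁ = 3, y₁ ≡ 1 (mod 2). M₂ = 2, y₂ ≡ 2 (mod 3). t = 1×3×1 + 1×2×2 ≡ 1 (mod 6)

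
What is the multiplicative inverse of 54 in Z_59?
54^(-1) ≡ 47 (mod 59). Verification: 54 × 47 = 2538 ≡ 1 (mod 59)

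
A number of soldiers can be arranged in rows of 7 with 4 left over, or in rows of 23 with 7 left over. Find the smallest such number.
M = 7 × 23 = 161. M₁ = 23, y₁ ≡ 4 (mod 7). M₂ = 7, y₂ ≡ 10 (mod 23). t = 4×23×4 + 7×7×10 ≡ 53 (mod 161). The smallest positive such number is 53.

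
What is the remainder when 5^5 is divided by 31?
5 = 4 + 1 (binary 101). Repeated squaring mod 31: 5^1 ≡ 5; 5^2 ≡ 5² = 25 ≡ 25; 5^4 ≡ 25² = 625 ≡ 5. Multiply: 5^5 = 5^4 × 5^1 ≡ 5 × 5 (mod 31): 5 × 5 = 25 ≡ 25. So 5^5 ≡ 25 (mod 31).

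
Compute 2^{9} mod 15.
2

Using successive squaring:
Binary expansion of 9: 1001
Powers of 2 mod 15 (each is the square of the previous):
  2^1 ≡ 2 (mod 15)
  2^2 ≡ 2² = 4 ≡ 4 (mod 15)
  2^4 ≡ 4² = 16 ≡ 1 (mod 15)
  2^8 ≡ 1² = 1 ≡ 1 (mod 15)
9 = 8 + 1, so 2^9 = 2^8 × 2^1 ≡ 1 × 2 (mod 15)
Multiplying step by step:
  1 × 2 = 2 ≡ 2 (mod 15)
Result: 2^9 ≡ 2 (mod 15)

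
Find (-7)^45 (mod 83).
Using repeated squaring. (-7) ≡ 76 (mod 83). 45 = 32 + 8 + 4 + 1 (binary 101101). Repeated squaring mod 83: 76^1 ≡ 76; 76^2 ≡ 76² = 5776 ≡ 49; 76^4 ≡ 49² = 2401 ≡ 77; 76^8 ≡ 77² = 5929 ≡ 36; 76^16 ≡ 36² = 1296 ≡ 51; 76^32 ≡ 51² = 2601 ≡ 28. Multiply: (-7)^45 ≡ 76^32 × 76^8 × 76^4 × 76^1 ≡ 28 × 36 × 77 × 76 (mod 83): 28 × 36 = 1008 ≡ 12; 12 × 77 = 924 ≡ 11; 11 × 76 = 836 ≡ 6. So (-7)^45 ≡ 6 (mod 83).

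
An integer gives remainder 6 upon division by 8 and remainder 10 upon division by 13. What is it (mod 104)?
M = 8 × 13 = 104. M₁ = 13, y₁ ≡ 5 (mod 8). M₂ = 8, y₂ ≡ 5 (mod 13). k = 6×13×5 + 10×8×5 ≡ 62 (mod 104). The smallest positive such number is 62.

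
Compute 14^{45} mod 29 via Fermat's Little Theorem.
11

By Fermat's Little Theorem, a^(p-1) ≡ 1 (mod p) for prime p and gcd(a, p) = 1
Here p = 29, so 14^28 ≡ 1 (mod 29)
We can reduce the exponent: 45 mod 28 = 17
So 14^45 ≡ 14^17 (mod 29)
Computing: 14^17 mod 29 = 11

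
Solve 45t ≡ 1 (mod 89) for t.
45^(-1) ≡ 2 (mod 89). Verification: 45 × 2 = 90 ≡ 1 (mod 89)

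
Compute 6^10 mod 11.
10 = 8 + 2 (binary 1010). Repeated squaring mod 11: 6^1 ≡ 6; 6^2 ≡ 6² = 36 ≡ 3; 6^4 ≡ 3² = 9 ≡ 9; 6^8 ≡ 9² = 81 ≡ 4. Multiply: 6^10 = 6^8 × 6^2 ≡ 4 × 3 (mod 11): 4 × 3 = 12 ≡ 1. So 6^10 ≡ 1 (mod 11).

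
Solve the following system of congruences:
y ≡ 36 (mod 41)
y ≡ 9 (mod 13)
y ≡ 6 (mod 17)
2947

Using the Chinese Remainder Theorem:
M = product of moduli = 9061
For equation 1: M_1 = 221, 221 ≡ 16 (mod 41), inverse of 221 mod 41 is 18 (check: 16 × 18 = 288 ≡ 1 (mod 41))
For equation 2: M_2 = 697, 697 ≡ 8 (mod 13), inverse of 697 mod 13 is 5 (check: 8 × 5 = 40 ≡ 1 (mod 13))
For equation 3: M_3 = 533, 533 ≡ 6 (mod 17), inverse of 533 mod 17 is 3 (check: 6 × 3 = 18 ≡ 1 (mod 17))
Combine: y ≡ Σ r_i×M_i×(M_i⁻¹ mod m_i) = 36×221×18 + 9×697×5 + 6×533×3 = 143208 + 31365 + 9594 = 184167
184167 mod 9061 = 2947
y ≡ 2947 (mod 9061)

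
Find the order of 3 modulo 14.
Powers of 3 mod 14: 3^1≡3, 3^2≡9, 3^3≡13, 3^4≡11, 3^5≡5, 3^6≡1. Order = 6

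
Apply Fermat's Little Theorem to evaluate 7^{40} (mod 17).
16

By Fermat's Little Theorem, a^(p-1) ≡ 1 (mod p) for prime p and gcd(a, p) = 1
Here p = 17, so 7^16 ≡ 1 (mod 17)
We can reduce the exponent: 40 mod 16 = 8
So 7^40 ≡ 7^8 (mod 17)
Computing: 7^8 mod 17 = 16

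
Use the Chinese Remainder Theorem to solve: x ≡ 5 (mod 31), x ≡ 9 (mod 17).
315

Using the Chinese Remainder Theorem:
M = product of moduli = 527
For equation 1: M_1 = 17, 17 ≡ 17 (mod 31), inverse of 17 mod 31 is 11 (check: 17 × 11 = 187 ≡ 1 (mod 31))
For equation 2: M_2 = 31, 31 ≡ 14 (mod 17), inverse of 31 mod 17 is 11 (check: 14 × 11 = 154 ≡ 1 (mod 17))
Combine: x ≡ Σ r_i×M_i×(M_i⁻¹ mod m_i) = 5×17×11 + 9×31×11 = 935 + 3069 = 4004
4004 mod 527 = 315
x ≡ 315 (mod 527)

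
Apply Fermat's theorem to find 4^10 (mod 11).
By Fermat's Little Theorem, 4^{10} ≡ 1 (mod 11) since 11 is prime and gcd(4, 11) = 1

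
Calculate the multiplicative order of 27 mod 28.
Powers of 27 mod 28: 27^1≡27, 27^2≡1. Order = 2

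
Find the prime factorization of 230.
2 × 5 × 23

Divide by primes starting from smallest:
230 ÷ 2 = 115
115 ÷ 5 = 23
23 ÷ 23 = 1

230 = 2 × 5 × 23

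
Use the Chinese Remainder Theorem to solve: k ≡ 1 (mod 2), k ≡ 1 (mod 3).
M = 2 × 3 = 6. M₁ = 3, y₁ ≡ 1 (mod 2). M₂ = 2, y₂ ≡ 2 (mod 3). k = 1×3×1 + 1×2×2 ≡ 1 (mod 6)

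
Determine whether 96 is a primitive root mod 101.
p - 1 = 100 has prime divisors 2, 5. Check 96^(100/q) mod 101 for each: 96^(100/2) = 96^50 ≡ 1, 96^(100/5) = 96^20 ≡ 84 (mod 101). Since 96^50 ≡ 1 (mod 101), the order of 96 divides 50 (in fact the order is 50) ≠ 100, so it is not a primitive root.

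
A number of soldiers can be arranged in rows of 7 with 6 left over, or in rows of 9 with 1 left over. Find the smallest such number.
M = 7 × 9 = 63. M₁ = 9, y₁ ≡ 4 (mod 7). M₂ = 7, y₂ ≡ 4 (mod 9). t = 6×9×4 + 1×7×4 ≡ 55 (mod 63). The smallest positive such number is 55.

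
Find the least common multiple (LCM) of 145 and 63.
9135

First find GCD(145, 63) using the Euclidean algorithm:
145 = 2 × 63 + 19
63 = 3 × 19 + 6
19 = 3 × 6 + 1
6 = 6 × 1 + 0
GCD(145, 63) = 1

LCM formula: LCM(a, b) = (a × b) / GCD(a, b)
LCM(145, 63) = (145 × 63) / 1
LCM(145, 63) = 9135 / 1
LCM(145, 63) = 9135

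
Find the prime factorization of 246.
2 × 3 × 41

Divide by primes starting from smallest:
246 ÷ 2 = 123
123 ÷ 3 = 41
41 ÷ 41 = 1

246 = 2 × 3 × 41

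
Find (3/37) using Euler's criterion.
(3/37) = 3^{18} mod 37 = 1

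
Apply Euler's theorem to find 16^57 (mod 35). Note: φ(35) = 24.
By Euler: 16^{24} ≡ 1 (mod 35) since gcd(16, 35) = 1. 57 = 2×24 + 9. So 16^{57} ≡ 16^{9} ≡ 1 (mod 35)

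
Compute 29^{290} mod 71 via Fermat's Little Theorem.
48

By Fermat's Little Theorem, a^(p-1) ≡ 1 (mod p) for prime p and gcd(a, p) = 1
Here p = 71, so 29^70 ≡ 1 (mod 71)
We can reduce the exponent: 290 mod 70 = 10
So 29^290 ≡ 29^10 (mod 71)
Computing: 29^10 mod 71 = 48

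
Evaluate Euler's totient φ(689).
624

Prime factorization: 689 = 13 × 53
Using the formula φ(n) = n × Π(1 - 1/p) for each prime factor p:
φ(689) = 689 × (1 - 1/13) × (1 - 1/53)
φ(689) = 624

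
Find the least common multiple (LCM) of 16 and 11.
176

First find GCD(16, 11) using the Euclidean algorithm:
16 = 1 × 11 + 5
11 = 2 × 5 + 1
5 = 5 × 1 + 0
GCD(16, 11) = 1

LCM formula: LCM(a, b) = (a × b) / GCD(a, b)
LCM(16, 11) = (16 × 11) / 1
LCM(16, 11) = 176 / 1
LCM(16, 11) = 176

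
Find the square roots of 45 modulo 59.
The square roots of 45 mod 59 are 35 and 24. Verify: 35² = 1225 ≡ 45 (mod 59)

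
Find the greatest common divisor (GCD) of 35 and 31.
1

Using the Euclidean algorithm:
35 = 1 × 31 + 4
31 = 7 × 4 + 3
4 = 1 × 3 + 1
3 = 3 × 1 + 0

GCD(35, 31) = 1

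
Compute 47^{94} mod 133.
44

Using successive squaring:
Binary expansion of 94: 1011110
Powers of 47 mod 133 (each is the square of the previous):
  47^1 ≡ 47 (mod 133)
  47^2 ≡ 47² = 2209 ≡ 81 (mod 133)
  47^4 ≡ 81² = 6561 ≡ 44 (mod 133)
  47^8 ≡ 44² = 1936 ≡ 74 (mod 133)
  47^16 ≡ 74² = 5476 ≡ 23 (mod 133)
  47^32 ≡ 23² = 529 ≡ 130 (mod 133)
  47^64 ≡ 130² = 16900 ≡ 9 (mod 133)
94 = 64 + 16 + 8 + 4 + 2, so 47^94 = 47^64 × 47^16 × 47^8 × 47^4 × 47^2 ≡ 9 × 23 × 74 × 44 × 81 (mod 133)
Multiplying step by step:
  9 × 23 = 207 ≡ 74 (mod 133)
  74 × 74 = 5476 ≡ 23 (mod 133)
  23 × 44 = 1012 ≡ 81 (mod 133)
  81 × 81 = 6561 ≡ 44 (mod 133)
Result: 47^94 ≡ 44 (mod 133)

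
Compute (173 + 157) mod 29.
11

(173 + 157) = 330
330 mod 29 = 11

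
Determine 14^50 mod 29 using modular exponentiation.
Using Fermat: 14^{28} ≡ 1 (mod 29). 50 ≡ 22 (mod 28). So 14^{50} ≡ 14^{22} ≡ 6 (mod 29)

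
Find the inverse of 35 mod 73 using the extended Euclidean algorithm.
Extended GCD: 35(-25) + 73(12) = 1. So 35^(-1) ≡ 48 ≡ 48 (mod 73). Verify: 35 × 48 = 1680 ≡ 1 (mod 73)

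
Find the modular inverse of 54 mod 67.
54^(-1) ≡ 36 (mod 67). Verification: 54 × 36 = 1944 ≡ 1 (mod 67)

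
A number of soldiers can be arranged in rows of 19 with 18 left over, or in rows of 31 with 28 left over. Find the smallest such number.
M = 19 × 31 = 589. M₁ = 31, y₁ ≡ 8 (mod 19). M₂ = 19, y₂ ≡ 18 (mod 31). z = 18×31×8 + 28×19×18 ≡ 493 (mod 589). The smallest positive such number is 493.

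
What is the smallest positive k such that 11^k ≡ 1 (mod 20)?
Powers of 11 mod 20: 11^1≡11, 11^2≡1. Order = 2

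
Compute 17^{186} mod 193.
185

Using successive squaring:
Binary expansion of 186: 10111010
Powers of 17 mod 193 (each is the square of the previous):
  17^1 ≡ 17 (mod 193)
  17^2 ≡ 17² = 289 ≡ 96 (mod 193)
  17^4 ≡ 96² = 9216 ≡ 145 (mod 193)
  17^8 ≡ 145² = 21025 ≡ 181 (mod 193)
  17^16 ≡ 181² = 32761 ≡ 144 (mod 193)
  17^32 ≡ 144² = 20736 ≡ 85 (mod 193)
  17^64 ≡ 85² = 7225 ≡ 84 (mod 193)
  17^128 ≡ 84² = 7056 ≡ 108 (mod 193)
186 = 128 + 32 + 16 + 8 + 2, so 17^186 = 17^128 × 17^32 × 17^16 × 17^8 × 17^2 ≡ 108 × 85 × 144 × 181 × 96 (mod 193)
Multiplying step by step:
  108 × 85 = 9180 ≡ 109 (mod 193)
  109 × 144 = 15696 ≡ 63 (mod 193)
  63 × 181 = 11403 ≡ 16 (mod 193)
  16 × 96 = 1536 ≡ 185 (mod 193)
Result: 17^186 ≡ 185 (mod 193)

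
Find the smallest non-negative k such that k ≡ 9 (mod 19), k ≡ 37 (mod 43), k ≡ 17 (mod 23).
14829

Using the Chinese Remainder Theorem:
M = product of moduli = 18791
For equation 1: M_1 = 989, 989 ≡ 1 (mod 19), inverse of 989 mod 19 is 1 (check: 1 × 1 = 1 ≡ 1 (mod 19))
For equation 2: M_2 = 437, 437 ≡ 7 (mod 43), inverse of 437 mod 43 is 37 (check: 7 × 37 = 259 ≡ 1 (mod 43))
For equation 3: M_3 = 817, 817 ≡ 12 (mod 23), inverse of 817 mod 23 is 2 (check: 12 × 2 = 24 ≡ 1 (mod 23))
Combine: k ≡ Σ r_i×M_i×(M_i⁻¹ mod m_i) = 9×989×1 + 37×437×37 + 17×817×2 = 8901 + 598253 + 27778 = 634932
634932 mod 18791 = 14829
k ≡ 14829 (mod 18791)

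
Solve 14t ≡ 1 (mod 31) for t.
20

Using Extended Euclidean Algorithm:
gcd(14, 31) = 1
Bezout coefficients: 14 × -11 + 31 × 5 = 1
So 14 × -11 ≡ 1 (mod 31)
The inverse is -11 mod 31 = 20
Verification: 14 × 20 = 280 = 9 × 31 + 1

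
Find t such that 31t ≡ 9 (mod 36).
27

Since gcd(31, 36) = 1 divides 9, a solution exists.
Multiply both sides by the inverse of 31 mod 36:
  31^(-1) mod 36 = 7
  x ≡ 7 × 9 ≡ 63 ≡ 27 (mod 36)
Verification: 31 × 27 = 837 = 23 × 36 + 9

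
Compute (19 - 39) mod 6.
4

(19 - 39) = -20
-20 mod 6 = 4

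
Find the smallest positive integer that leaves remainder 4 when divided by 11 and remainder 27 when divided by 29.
M = 11 × 29 = 319. M₁ = 29, y₁ ≡ 8 (mod 11). M₂ = 11, y₂ ≡ 8 (mod 29). t = 4×29×8 + 27×11×8 ≡ 114 (mod 319). The smallest positive such number is 114.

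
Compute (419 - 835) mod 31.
18

(419 - 835) = -416
-416 mod 31 = 18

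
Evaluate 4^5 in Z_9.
5 = 4 + 1 (binary 101). Repeated squaring mod 9: 4^1 ≡ 4; 4^2 ≡ 4² = 16 ≡ 7; 4^4 ≡ 7² = 49 ≡ 4. Multiply: 4^5 = 4^4 × 4^1 ≡ 4 × 4 (mod 9): 4 × 4 = 16 ≡ 7. So 4^5 ≡ 7 (mod 9).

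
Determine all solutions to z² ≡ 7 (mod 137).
The square roots of 7 mod 137 are 12 and 125. Verify: 12² = 144 ≡ 7 (mod 137)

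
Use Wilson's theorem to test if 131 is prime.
(130)! mod 131 = 130. Since 130 ≡ -1 (mod 131), 131 is prime.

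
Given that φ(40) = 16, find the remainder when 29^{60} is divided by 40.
By Euler: 29^{16} ≡ 1 (mod 40) since gcd(29, 40) = 1. 60 = 3×16 + 12. So 29^{60} ≡ 29^{12} ≡ 1 (mod 40)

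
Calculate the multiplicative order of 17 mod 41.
Powers of 17 mod 41: 17^1≡17, 17^2≡2, 17^3≡34, 17^4≡4, 17^5≡27, 17^6≡8, 17^7≡13, 17^8≡16, 17^9≡26, 17^10≡32, 17^11≡11, 17^12≡23, 17^13≡22, 17^14≡5, 17^15≡3, 17^16≡10, 17^17≡6, 17^18≡20, 17^19≡12, 17^20≡40, 17^21≡24, 17^22≡39, 17^23≡7, 17^24≡37, 17^25≡14, 17^26≡33, 17^27≡28, 17^28≡25, 17^29≡15, 17^30≡9, 17^31≡30, 17^32≡18, 17^33≡19, 17^34≡36, 17^35≡38, 17^36≡31, 17^37≡35, 17^38≡21, 17^39≡29, 17^40≡1. Order = 40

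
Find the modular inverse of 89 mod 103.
89^(-1) ≡ 22 (mod 103). Verification: 89 × 22 = 1958 ≡ 1 (mod 103)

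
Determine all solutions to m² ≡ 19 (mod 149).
The square roots of 19 mod 149 are 67 and 82. Verify: 67² = 4489 ≡ 19 (mod 149)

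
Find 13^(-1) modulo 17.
4

Using Extended Euclidean Algorithm:
gcd(13, 17) = 1
Bezout coefficients: 13 × 4 + 17 × -3 = 1
So 13 × 4 ≡ 1 (mod 17)
The inverse is 4 mod 17 = 4
Verification: 13 × 4 = 52 = 3 × 17 + 1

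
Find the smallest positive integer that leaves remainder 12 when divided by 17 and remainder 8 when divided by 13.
M = 17 × 13 = 221. M₁ = 13, y₁ ≡ 4 (mod 17). M₂ = 17, y₂ ≡ 10 (mod 13). z = 12×13×4 + 8×17×10 ≡ 216 (mod 221). The smallest positive such number is 216.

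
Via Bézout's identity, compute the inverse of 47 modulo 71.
Extended GCD: 47(-3) + 71(2) = 1. So 47^(-1) ≡ 68 ≡ 68 (mod 71). Verify: 47 × 68 = 3196 ≡ 1 (mod 71)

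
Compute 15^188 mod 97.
Using Fermat: 15^{96} ≡ 1 (mod 97). 188 ≡ 92 (mod 96). So 15^{188} ≡ 15^{92} ≡ 43 (mod 97)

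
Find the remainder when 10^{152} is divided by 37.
By Fermat: 10^{36} ≡ 1 (mod 37). 152 = 4×36 + 8. So 10^{152} ≡ 10^{8} ≡ 26 (mod 37)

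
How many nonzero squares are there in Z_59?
For prime 59, there are (p-1)/2 = (59-1)/2 = 29 quadratic residues (excluding 0).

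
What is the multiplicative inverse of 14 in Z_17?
14^(-1) ≡ 11 (mod 17). Verification: 14 × 11 = 154 ≡ 1 (mod 17)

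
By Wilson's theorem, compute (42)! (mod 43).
By Wilson's theorem, (42)! ≡ -1 ≡ 42 (mod 43)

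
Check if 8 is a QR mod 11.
By Euler's criterion: 8^{5} ≡ 10 (mod 11). Since this equals -1 (≡ 10), 8 is not a QR.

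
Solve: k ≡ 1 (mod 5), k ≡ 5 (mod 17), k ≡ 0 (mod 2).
M = 5 × 17 × 2 = 170. M₁ = 34, y₁ ≡ 4 (mod 5). M₂ = 10, y₂ ≡ 12 (mod 17). M₃ = 85, y₃ ≡ 1 (mod 2). k = 1×34×4 + 5×10×12 + 0×85×1 ≡ 56 (mod 170)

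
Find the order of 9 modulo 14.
Powers of 9 mod 14: 9^1≡9, 9^2≡11, 9^3≡1. Order = 3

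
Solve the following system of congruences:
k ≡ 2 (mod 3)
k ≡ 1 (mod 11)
23

Using the Chinese Remainder Theorem:
M = product of moduli = 33
For equation 1: M_1 = 11, 11 ≡ 2 (mod 3), inverse of 11 mod 3 is 2 (check: 2 × 2 = 4 ≡ 1 (mod 3))
For equation 2: M_2 = 3, 3 ≡ 3 (mod 11), inverse of 3 mod 11 is 4 (check: 3 × 4 = 12 ≡ 1 (mod 11))
Combine: k ≡ Σ r_i×M_i×(M_i⁻¹ mod m_i) = 2×11×2 + 1×3×4 = 44 + 12 = 56
56 mod 33 = 23
k ≡ 23 (mod 33)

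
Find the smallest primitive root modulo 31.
3

A primitive root g modulo p has order p-1 = 30
Prime divisors of 30: [2, 3, 5]
g is a primitive root iff g^(30/q) ≢ 1 (mod 31) for each prime divisor q
Testing small values:
  g = 2: 2^15 ≡ 1, 2^10 ≡ 1, 2^6 ≡ 2 (mod 31) → 2^15 ≡ 1, not primitive root
  g = 3: 3^15 ≡ 30, 3^10 ≡ 25, 3^6 ≡ 16 (mod 31) → none is 1, primitive root!
The smallest primitive root is 3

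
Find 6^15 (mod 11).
Using Fermat: 6^{10} ≡ 1 (mod 11). 15 ≡ 5 (mod 10). So 6^{15} ≡ 6^{5} ≡ 10 (mod 11)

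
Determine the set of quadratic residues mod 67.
QRs mod 67: {1, 4, 6, 9, 10, 14, 15, 16, 17, 19, 21, 22, 23, 24, 25, 26, 29, 33, 35, 36, 37, 39, 40, 47, 49, 54, 55, 56, 59, 60, 62, 64, 65}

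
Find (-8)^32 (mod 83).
Using repeated squaring. (-8) ≡ 75 (mod 83). 32 = 32 (binary 100000). Repeated squaring mod 83: 75^1 ≡ 75; 75^2 ≡ 75² = 5625 ≡ 64; 75^4 ≡ 64² = 4096 ≡ 29; 75^8 ≡ 29² = 841 ≡ 11; 75^16 ≡ 11² = 121 ≡ 38; 75^32 ≡ 38² = 1444 ≡ 33. So (-8)^32 ≡ 33 (mod 83).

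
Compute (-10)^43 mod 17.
Using Fermat: (-10)^{16} ≡ 1 (mod 17). 43 ≡ 11 (mod 16). So (-10)^{43} ≡ (-10)^{11} ≡ 14 (mod 17)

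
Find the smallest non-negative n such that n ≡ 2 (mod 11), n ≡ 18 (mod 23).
156

Using the Chinese Remainder Theorem:
M = product of moduli = 253
For equation 1: M_1 = 23, 23 ≡ 1 (mod 11), inverse of 23 mod 11 is 1 (check: 1 × 1 = 1 ≡ 1 (mod 11))
For equation 2: M_2 = 11, 11 ≡ 11 (mod 23), inverse of 11 mod 23 is 21 (check: 11 × 21 = 231 ≡ 1 (mod 23))
Combine: n ≡ Σ r_i×M_i×(M_i⁻¹ mod m_i) = 2×23×1 + 18×11×21 = 46 + 4158 = 4204
4204 mod 253 = 156
n ≡ 156 (mod 253)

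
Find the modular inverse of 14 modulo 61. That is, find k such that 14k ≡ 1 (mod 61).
48

Using Extended Euclidean Algorithm:
gcd(14, 61) = 1
Bezout coefficients: 14 × -13 + 61 × 3 = 1
So 14 × -13 ≡ 1 (mod 61)
The inverse is -13 mod 61 = 48
Verification: 14 × 48 = 672 = 11 × 61 + 1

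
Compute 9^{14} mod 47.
8

Using successive squaring:
Binary expansion of 14: 1110
Powers of 9 mod 47 (each is the square of the previous):
  9^1 ≡ 9 (mod 47)
  9^2 ≡ 9² = 81 ≡ 34 (mod 47)
  9^4 ≡ 34² = 1156 ≡ 28 (mod 47)
  9^8 ≡ 28² = 784 ≡ 32 (mod 47)
14 = 8 + 4 + 2, so 9^14 = 9^8 × 9^4 × 9^2 ≡ 32 × 28 × 34 (mod 47)
Multiplying step by step:
  32 × 28 = 896 ≡ 3 (mod 47)
  3 × 34 = 102 ≡ 8 (mod 47)
Result: 9^14 ≡ 8 (mod 47)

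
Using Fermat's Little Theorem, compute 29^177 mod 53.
By Fermat: 29^{52} ≡ 1 (mod 53). 177 = 3×52 + 21. So 29^{177} ≡ 29^{21} ≡ 37 (mod 53)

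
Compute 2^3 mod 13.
3 = 2 + 1 (binary 11). Repeated squaring mod 13: 2^1 ≡ 2; 2^2 ≡ 2² = 4 ≡ 4. Multiply: 2^3 = 2^2 × 2^1 ≡ 4 × 2 (mod 13): 4 × 2 = 8 ≡ 8. So 2^3 ≡ 8 (mod 13).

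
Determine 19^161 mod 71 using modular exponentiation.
Using Fermat: 19^{70} ≡ 1 (mod 71). 161 ≡ 21 (mod 70). So 19^{161} ≡ 19^{21} ≡ 25 (mod 71)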